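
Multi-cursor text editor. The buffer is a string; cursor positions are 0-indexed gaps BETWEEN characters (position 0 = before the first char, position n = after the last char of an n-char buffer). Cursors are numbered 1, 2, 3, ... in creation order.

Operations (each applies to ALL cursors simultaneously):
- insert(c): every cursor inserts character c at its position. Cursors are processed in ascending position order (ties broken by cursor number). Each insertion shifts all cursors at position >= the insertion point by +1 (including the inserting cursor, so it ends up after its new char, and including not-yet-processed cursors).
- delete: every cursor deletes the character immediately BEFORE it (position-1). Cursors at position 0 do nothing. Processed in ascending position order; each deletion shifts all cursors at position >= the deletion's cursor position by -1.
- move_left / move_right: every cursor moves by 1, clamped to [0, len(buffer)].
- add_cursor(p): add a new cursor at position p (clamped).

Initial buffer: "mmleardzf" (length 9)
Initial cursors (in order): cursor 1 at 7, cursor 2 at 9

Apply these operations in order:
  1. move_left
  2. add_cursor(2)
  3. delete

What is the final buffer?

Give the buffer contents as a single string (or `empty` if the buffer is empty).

After op 1 (move_left): buffer="mmleardzf" (len 9), cursors c1@6 c2@8, authorship .........
After op 2 (add_cursor(2)): buffer="mmleardzf" (len 9), cursors c3@2 c1@6 c2@8, authorship .........
After op 3 (delete): buffer="mleadf" (len 6), cursors c3@1 c1@4 c2@5, authorship ......

Answer: mleadf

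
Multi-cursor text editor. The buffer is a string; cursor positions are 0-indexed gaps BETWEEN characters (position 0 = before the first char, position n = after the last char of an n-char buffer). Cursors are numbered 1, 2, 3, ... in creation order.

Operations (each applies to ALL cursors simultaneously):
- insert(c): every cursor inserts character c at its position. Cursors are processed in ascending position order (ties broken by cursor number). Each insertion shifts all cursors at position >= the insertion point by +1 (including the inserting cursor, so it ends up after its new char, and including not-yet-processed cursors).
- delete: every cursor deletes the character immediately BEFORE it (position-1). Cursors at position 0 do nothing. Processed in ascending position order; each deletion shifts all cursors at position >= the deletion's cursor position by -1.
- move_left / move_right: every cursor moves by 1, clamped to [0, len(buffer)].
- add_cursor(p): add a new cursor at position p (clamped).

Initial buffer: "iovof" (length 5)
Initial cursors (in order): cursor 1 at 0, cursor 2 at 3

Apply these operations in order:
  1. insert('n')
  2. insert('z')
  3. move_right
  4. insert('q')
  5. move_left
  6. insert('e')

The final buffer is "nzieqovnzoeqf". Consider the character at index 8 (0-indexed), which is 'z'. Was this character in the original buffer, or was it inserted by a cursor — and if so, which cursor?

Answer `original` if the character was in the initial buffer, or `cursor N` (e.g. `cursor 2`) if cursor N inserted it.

Answer: cursor 2

Derivation:
After op 1 (insert('n')): buffer="niovnof" (len 7), cursors c1@1 c2@5, authorship 1...2..
After op 2 (insert('z')): buffer="nziovnzof" (len 9), cursors c1@2 c2@7, authorship 11...22..
After op 3 (move_right): buffer="nziovnzof" (len 9), cursors c1@3 c2@8, authorship 11...22..
After op 4 (insert('q')): buffer="nziqovnzoqf" (len 11), cursors c1@4 c2@10, authorship 11.1..22.2.
After op 5 (move_left): buffer="nziqovnzoqf" (len 11), cursors c1@3 c2@9, authorship 11.1..22.2.
After op 6 (insert('e')): buffer="nzieqovnzoeqf" (len 13), cursors c1@4 c2@11, authorship 11.11..22.22.
Authorship (.=original, N=cursor N): 1 1 . 1 1 . . 2 2 . 2 2 .
Index 8: author = 2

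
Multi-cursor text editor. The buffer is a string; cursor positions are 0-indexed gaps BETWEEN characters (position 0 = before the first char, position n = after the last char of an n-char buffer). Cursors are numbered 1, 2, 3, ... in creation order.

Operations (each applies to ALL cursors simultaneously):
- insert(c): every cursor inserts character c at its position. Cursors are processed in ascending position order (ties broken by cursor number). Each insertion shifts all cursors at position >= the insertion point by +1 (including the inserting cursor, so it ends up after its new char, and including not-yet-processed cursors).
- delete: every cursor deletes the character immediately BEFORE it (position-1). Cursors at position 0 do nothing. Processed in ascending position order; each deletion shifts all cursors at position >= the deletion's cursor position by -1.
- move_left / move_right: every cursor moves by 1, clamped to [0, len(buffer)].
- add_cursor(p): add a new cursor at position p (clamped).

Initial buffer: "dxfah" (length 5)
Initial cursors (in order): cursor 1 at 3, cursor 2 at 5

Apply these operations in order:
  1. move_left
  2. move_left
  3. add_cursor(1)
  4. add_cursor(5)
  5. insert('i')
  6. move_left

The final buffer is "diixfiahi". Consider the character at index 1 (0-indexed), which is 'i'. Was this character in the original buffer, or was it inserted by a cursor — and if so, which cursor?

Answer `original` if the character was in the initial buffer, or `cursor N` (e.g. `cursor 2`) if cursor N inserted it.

After op 1 (move_left): buffer="dxfah" (len 5), cursors c1@2 c2@4, authorship .....
After op 2 (move_left): buffer="dxfah" (len 5), cursors c1@1 c2@3, authorship .....
After op 3 (add_cursor(1)): buffer="dxfah" (len 5), cursors c1@1 c3@1 c2@3, authorship .....
After op 4 (add_cursor(5)): buffer="dxfah" (len 5), cursors c1@1 c3@1 c2@3 c4@5, authorship .....
After op 5 (insert('i')): buffer="diixfiahi" (len 9), cursors c1@3 c3@3 c2@6 c4@9, authorship .13..2..4
After op 6 (move_left): buffer="diixfiahi" (len 9), cursors c1@2 c3@2 c2@5 c4@8, authorship .13..2..4
Authorship (.=original, N=cursor N): . 1 3 . . 2 . . 4
Index 1: author = 1

Answer: cursor 1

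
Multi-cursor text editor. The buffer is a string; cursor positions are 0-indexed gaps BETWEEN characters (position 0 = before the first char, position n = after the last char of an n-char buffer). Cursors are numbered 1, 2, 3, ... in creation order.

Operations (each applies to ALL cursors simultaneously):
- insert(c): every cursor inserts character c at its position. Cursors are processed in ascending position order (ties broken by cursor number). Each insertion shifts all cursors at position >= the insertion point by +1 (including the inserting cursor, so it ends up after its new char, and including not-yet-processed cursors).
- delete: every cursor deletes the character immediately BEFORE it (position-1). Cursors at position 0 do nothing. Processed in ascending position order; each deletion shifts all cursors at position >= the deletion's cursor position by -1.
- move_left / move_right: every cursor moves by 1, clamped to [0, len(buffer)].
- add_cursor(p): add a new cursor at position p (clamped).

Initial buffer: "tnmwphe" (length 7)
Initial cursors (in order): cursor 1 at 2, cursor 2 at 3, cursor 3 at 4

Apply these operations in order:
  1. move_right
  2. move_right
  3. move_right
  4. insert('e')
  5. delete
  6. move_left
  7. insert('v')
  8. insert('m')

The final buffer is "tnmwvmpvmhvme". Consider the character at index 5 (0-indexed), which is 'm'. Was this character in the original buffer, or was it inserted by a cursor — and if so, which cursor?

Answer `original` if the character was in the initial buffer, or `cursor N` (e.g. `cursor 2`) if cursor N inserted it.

Answer: cursor 1

Derivation:
After op 1 (move_right): buffer="tnmwphe" (len 7), cursors c1@3 c2@4 c3@5, authorship .......
After op 2 (move_right): buffer="tnmwphe" (len 7), cursors c1@4 c2@5 c3@6, authorship .......
After op 3 (move_right): buffer="tnmwphe" (len 7), cursors c1@5 c2@6 c3@7, authorship .......
After op 4 (insert('e')): buffer="tnmwpeheee" (len 10), cursors c1@6 c2@8 c3@10, authorship .....1.2.3
After op 5 (delete): buffer="tnmwphe" (len 7), cursors c1@5 c2@6 c3@7, authorship .......
After op 6 (move_left): buffer="tnmwphe" (len 7), cursors c1@4 c2@5 c3@6, authorship .......
After op 7 (insert('v')): buffer="tnmwvpvhve" (len 10), cursors c1@5 c2@7 c3@9, authorship ....1.2.3.
After op 8 (insert('m')): buffer="tnmwvmpvmhvme" (len 13), cursors c1@6 c2@9 c3@12, authorship ....11.22.33.
Authorship (.=original, N=cursor N): . . . . 1 1 . 2 2 . 3 3 .
Index 5: author = 1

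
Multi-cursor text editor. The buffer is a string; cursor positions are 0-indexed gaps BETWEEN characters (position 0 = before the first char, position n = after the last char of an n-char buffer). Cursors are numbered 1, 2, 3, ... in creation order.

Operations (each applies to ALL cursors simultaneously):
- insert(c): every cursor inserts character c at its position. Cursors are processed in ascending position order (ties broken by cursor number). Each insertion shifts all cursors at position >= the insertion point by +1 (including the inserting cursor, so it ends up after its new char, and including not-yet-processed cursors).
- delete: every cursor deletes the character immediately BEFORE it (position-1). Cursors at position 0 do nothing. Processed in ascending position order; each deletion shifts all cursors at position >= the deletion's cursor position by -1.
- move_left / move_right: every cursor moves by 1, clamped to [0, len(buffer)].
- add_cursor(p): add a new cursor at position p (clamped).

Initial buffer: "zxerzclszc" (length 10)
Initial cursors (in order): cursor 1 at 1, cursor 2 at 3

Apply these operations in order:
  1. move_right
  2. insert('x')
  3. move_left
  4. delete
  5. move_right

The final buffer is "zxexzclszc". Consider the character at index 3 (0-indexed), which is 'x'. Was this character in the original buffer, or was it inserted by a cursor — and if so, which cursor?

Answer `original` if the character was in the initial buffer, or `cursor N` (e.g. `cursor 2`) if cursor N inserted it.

After op 1 (move_right): buffer="zxerzclszc" (len 10), cursors c1@2 c2@4, authorship ..........
After op 2 (insert('x')): buffer="zxxerxzclszc" (len 12), cursors c1@3 c2@6, authorship ..1..2......
After op 3 (move_left): buffer="zxxerxzclszc" (len 12), cursors c1@2 c2@5, authorship ..1..2......
After op 4 (delete): buffer="zxexzclszc" (len 10), cursors c1@1 c2@3, authorship .1.2......
After op 5 (move_right): buffer="zxexzclszc" (len 10), cursors c1@2 c2@4, authorship .1.2......
Authorship (.=original, N=cursor N): . 1 . 2 . . . . . .
Index 3: author = 2

Answer: cursor 2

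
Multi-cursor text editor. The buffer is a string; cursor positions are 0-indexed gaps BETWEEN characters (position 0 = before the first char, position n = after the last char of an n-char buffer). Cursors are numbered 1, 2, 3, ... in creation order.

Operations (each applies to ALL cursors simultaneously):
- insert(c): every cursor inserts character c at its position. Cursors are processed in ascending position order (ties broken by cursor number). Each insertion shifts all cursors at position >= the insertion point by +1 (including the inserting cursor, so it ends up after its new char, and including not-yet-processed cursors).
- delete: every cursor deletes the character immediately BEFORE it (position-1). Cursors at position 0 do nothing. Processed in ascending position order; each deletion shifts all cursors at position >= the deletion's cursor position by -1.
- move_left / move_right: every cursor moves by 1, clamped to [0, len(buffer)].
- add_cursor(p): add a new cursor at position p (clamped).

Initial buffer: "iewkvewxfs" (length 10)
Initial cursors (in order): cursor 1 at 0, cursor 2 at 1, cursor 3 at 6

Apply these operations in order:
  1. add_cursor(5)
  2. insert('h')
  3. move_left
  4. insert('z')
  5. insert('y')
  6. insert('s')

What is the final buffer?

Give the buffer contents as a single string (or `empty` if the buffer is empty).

Answer: zyshizyshewkvzyshezyshwxfs

Derivation:
After op 1 (add_cursor(5)): buffer="iewkvewxfs" (len 10), cursors c1@0 c2@1 c4@5 c3@6, authorship ..........
After op 2 (insert('h')): buffer="hihewkvhehwxfs" (len 14), cursors c1@1 c2@3 c4@8 c3@10, authorship 1.2....4.3....
After op 3 (move_left): buffer="hihewkvhehwxfs" (len 14), cursors c1@0 c2@2 c4@7 c3@9, authorship 1.2....4.3....
After op 4 (insert('z')): buffer="zhizhewkvzhezhwxfs" (len 18), cursors c1@1 c2@4 c4@10 c3@13, authorship 11.22....44.33....
After op 5 (insert('y')): buffer="zyhizyhewkvzyhezyhwxfs" (len 22), cursors c1@2 c2@6 c4@13 c3@17, authorship 111.222....444.333....
After op 6 (insert('s')): buffer="zyshizyshewkvzyshezyshwxfs" (len 26), cursors c1@3 c2@8 c4@16 c3@21, authorship 1111.2222....4444.3333....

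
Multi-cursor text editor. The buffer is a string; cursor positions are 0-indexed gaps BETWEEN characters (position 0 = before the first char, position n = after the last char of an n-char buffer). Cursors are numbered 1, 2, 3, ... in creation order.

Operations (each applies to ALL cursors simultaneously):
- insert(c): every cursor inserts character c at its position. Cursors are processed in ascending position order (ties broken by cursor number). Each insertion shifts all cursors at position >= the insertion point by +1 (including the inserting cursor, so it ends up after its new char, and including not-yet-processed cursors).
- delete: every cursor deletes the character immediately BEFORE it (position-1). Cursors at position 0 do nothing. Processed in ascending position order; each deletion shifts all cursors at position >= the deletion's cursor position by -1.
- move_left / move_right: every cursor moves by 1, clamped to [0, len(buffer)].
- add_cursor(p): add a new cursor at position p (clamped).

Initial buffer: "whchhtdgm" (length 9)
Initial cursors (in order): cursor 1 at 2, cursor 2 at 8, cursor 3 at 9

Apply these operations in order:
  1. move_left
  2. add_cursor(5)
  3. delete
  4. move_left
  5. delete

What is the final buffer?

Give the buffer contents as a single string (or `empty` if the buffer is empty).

After op 1 (move_left): buffer="whchhtdgm" (len 9), cursors c1@1 c2@7 c3@8, authorship .........
After op 2 (add_cursor(5)): buffer="whchhtdgm" (len 9), cursors c1@1 c4@5 c2@7 c3@8, authorship .........
After op 3 (delete): buffer="hchtm" (len 5), cursors c1@0 c4@3 c2@4 c3@4, authorship .....
After op 4 (move_left): buffer="hchtm" (len 5), cursors c1@0 c4@2 c2@3 c3@3, authorship .....
After op 5 (delete): buffer="tm" (len 2), cursors c1@0 c2@0 c3@0 c4@0, authorship ..

Answer: tm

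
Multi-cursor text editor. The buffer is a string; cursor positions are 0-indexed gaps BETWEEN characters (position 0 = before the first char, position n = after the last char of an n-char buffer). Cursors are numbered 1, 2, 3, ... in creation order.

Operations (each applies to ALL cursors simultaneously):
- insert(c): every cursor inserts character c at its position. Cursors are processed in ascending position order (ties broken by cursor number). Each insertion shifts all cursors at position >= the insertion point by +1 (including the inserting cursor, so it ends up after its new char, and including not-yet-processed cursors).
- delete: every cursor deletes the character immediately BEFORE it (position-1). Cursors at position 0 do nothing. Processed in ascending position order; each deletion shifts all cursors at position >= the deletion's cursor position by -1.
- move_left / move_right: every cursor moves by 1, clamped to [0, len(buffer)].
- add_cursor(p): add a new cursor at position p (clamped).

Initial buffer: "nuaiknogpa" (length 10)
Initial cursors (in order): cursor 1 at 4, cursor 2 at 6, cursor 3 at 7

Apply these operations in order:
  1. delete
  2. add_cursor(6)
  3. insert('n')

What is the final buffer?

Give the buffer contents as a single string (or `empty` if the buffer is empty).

Answer: nuanknngpna

Derivation:
After op 1 (delete): buffer="nuakgpa" (len 7), cursors c1@3 c2@4 c3@4, authorship .......
After op 2 (add_cursor(6)): buffer="nuakgpa" (len 7), cursors c1@3 c2@4 c3@4 c4@6, authorship .......
After op 3 (insert('n')): buffer="nuanknngpna" (len 11), cursors c1@4 c2@7 c3@7 c4@10, authorship ...1.23..4.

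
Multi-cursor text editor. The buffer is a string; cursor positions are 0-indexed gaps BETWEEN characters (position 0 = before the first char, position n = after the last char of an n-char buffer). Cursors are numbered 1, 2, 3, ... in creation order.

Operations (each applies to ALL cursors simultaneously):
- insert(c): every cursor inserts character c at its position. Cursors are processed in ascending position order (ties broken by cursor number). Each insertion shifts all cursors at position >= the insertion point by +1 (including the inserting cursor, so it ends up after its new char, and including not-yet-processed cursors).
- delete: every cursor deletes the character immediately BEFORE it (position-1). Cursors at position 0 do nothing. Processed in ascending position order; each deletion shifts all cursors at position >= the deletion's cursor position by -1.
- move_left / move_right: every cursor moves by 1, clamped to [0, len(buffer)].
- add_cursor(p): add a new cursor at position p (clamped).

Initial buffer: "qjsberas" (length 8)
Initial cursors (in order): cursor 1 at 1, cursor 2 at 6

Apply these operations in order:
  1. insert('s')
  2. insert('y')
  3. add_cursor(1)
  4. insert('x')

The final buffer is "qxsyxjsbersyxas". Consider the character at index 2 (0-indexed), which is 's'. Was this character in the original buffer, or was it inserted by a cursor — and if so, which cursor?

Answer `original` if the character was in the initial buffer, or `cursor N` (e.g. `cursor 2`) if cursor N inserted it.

After op 1 (insert('s')): buffer="qsjsbersas" (len 10), cursors c1@2 c2@8, authorship .1.....2..
After op 2 (insert('y')): buffer="qsyjsbersyas" (len 12), cursors c1@3 c2@10, authorship .11.....22..
After op 3 (add_cursor(1)): buffer="qsyjsbersyas" (len 12), cursors c3@1 c1@3 c2@10, authorship .11.....22..
After op 4 (insert('x')): buffer="qxsyxjsbersyxas" (len 15), cursors c3@2 c1@5 c2@13, authorship .3111.....222..
Authorship (.=original, N=cursor N): . 3 1 1 1 . . . . . 2 2 2 . .
Index 2: author = 1

Answer: cursor 1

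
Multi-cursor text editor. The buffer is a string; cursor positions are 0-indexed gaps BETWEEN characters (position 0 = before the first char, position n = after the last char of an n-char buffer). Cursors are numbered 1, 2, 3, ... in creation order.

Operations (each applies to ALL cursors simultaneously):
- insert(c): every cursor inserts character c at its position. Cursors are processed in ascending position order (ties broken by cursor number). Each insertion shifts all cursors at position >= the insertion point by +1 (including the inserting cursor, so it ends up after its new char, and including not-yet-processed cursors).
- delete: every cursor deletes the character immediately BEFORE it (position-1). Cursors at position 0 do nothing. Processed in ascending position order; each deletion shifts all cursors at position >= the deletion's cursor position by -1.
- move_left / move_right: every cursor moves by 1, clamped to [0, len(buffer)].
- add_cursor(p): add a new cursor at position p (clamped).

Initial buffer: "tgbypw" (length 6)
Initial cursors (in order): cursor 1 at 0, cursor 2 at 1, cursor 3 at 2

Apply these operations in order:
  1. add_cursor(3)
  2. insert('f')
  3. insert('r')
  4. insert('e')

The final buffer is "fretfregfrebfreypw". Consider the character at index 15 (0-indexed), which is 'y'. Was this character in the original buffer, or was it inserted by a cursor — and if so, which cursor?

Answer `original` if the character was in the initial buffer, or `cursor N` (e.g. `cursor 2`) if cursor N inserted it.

After op 1 (add_cursor(3)): buffer="tgbypw" (len 6), cursors c1@0 c2@1 c3@2 c4@3, authorship ......
After op 2 (insert('f')): buffer="ftfgfbfypw" (len 10), cursors c1@1 c2@3 c3@5 c4@7, authorship 1.2.3.4...
After op 3 (insert('r')): buffer="frtfrgfrbfrypw" (len 14), cursors c1@2 c2@5 c3@8 c4@11, authorship 11.22.33.44...
After op 4 (insert('e')): buffer="fretfregfrebfreypw" (len 18), cursors c1@3 c2@7 c3@11 c4@15, authorship 111.222.333.444...
Authorship (.=original, N=cursor N): 1 1 1 . 2 2 2 . 3 3 3 . 4 4 4 . . .
Index 15: author = original

Answer: original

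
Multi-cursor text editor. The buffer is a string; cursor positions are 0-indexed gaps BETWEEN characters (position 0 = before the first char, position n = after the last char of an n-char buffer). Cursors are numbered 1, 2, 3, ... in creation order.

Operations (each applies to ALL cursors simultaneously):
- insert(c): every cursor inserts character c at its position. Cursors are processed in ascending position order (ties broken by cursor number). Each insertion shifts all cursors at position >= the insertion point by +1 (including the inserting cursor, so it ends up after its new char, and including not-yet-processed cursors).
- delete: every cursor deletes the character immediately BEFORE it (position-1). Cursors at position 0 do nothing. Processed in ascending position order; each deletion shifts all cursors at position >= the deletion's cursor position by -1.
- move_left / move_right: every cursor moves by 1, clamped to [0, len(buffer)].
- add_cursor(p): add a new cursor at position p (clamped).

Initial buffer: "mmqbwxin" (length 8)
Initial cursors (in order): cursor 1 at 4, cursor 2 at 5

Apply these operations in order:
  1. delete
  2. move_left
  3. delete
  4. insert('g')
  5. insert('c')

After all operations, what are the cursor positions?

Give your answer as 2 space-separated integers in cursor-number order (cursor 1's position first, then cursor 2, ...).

Answer: 4 4

Derivation:
After op 1 (delete): buffer="mmqxin" (len 6), cursors c1@3 c2@3, authorship ......
After op 2 (move_left): buffer="mmqxin" (len 6), cursors c1@2 c2@2, authorship ......
After op 3 (delete): buffer="qxin" (len 4), cursors c1@0 c2@0, authorship ....
After op 4 (insert('g')): buffer="ggqxin" (len 6), cursors c1@2 c2@2, authorship 12....
After op 5 (insert('c')): buffer="ggccqxin" (len 8), cursors c1@4 c2@4, authorship 1212....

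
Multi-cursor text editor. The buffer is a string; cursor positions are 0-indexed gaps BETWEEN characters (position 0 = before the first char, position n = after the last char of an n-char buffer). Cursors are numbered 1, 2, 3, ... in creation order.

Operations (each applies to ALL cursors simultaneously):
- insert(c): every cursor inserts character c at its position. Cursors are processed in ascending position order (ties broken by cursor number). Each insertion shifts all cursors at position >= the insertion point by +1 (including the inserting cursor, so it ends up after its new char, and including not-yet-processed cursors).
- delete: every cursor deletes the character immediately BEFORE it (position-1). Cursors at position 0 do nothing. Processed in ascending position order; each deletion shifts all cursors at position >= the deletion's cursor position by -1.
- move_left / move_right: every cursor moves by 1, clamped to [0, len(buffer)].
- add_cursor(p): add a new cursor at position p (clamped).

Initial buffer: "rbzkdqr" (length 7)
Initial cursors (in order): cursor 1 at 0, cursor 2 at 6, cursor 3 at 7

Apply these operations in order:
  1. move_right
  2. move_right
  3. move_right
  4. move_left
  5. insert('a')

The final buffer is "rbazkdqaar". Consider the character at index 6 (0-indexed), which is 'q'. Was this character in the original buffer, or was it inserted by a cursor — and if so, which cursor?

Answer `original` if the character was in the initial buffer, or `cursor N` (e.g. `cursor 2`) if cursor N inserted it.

Answer: original

Derivation:
After op 1 (move_right): buffer="rbzkdqr" (len 7), cursors c1@1 c2@7 c3@7, authorship .......
After op 2 (move_right): buffer="rbzkdqr" (len 7), cursors c1@2 c2@7 c3@7, authorship .......
After op 3 (move_right): buffer="rbzkdqr" (len 7), cursors c1@3 c2@7 c3@7, authorship .......
After op 4 (move_left): buffer="rbzkdqr" (len 7), cursors c1@2 c2@6 c3@6, authorship .......
After op 5 (insert('a')): buffer="rbazkdqaar" (len 10), cursors c1@3 c2@9 c3@9, authorship ..1....23.
Authorship (.=original, N=cursor N): . . 1 . . . . 2 3 .
Index 6: author = original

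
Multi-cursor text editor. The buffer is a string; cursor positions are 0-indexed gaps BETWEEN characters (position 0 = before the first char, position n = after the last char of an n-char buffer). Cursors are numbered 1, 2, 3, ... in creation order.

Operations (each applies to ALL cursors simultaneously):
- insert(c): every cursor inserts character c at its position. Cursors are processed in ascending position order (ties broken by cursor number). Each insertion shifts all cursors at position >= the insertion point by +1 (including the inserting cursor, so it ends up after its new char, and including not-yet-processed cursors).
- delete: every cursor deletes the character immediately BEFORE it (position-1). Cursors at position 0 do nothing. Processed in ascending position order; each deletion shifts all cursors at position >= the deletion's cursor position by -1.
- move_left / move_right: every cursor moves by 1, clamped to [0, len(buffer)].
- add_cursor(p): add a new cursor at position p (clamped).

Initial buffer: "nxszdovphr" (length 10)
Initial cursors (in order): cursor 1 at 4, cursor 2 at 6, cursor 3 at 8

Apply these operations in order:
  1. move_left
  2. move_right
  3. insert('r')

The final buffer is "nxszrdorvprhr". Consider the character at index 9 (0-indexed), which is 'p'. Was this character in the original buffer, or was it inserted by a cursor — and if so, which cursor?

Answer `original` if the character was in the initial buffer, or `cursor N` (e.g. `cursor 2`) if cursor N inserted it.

Answer: original

Derivation:
After op 1 (move_left): buffer="nxszdovphr" (len 10), cursors c1@3 c2@5 c3@7, authorship ..........
After op 2 (move_right): buffer="nxszdovphr" (len 10), cursors c1@4 c2@6 c3@8, authorship ..........
After op 3 (insert('r')): buffer="nxszrdorvprhr" (len 13), cursors c1@5 c2@8 c3@11, authorship ....1..2..3..
Authorship (.=original, N=cursor N): . . . . 1 . . 2 . . 3 . .
Index 9: author = original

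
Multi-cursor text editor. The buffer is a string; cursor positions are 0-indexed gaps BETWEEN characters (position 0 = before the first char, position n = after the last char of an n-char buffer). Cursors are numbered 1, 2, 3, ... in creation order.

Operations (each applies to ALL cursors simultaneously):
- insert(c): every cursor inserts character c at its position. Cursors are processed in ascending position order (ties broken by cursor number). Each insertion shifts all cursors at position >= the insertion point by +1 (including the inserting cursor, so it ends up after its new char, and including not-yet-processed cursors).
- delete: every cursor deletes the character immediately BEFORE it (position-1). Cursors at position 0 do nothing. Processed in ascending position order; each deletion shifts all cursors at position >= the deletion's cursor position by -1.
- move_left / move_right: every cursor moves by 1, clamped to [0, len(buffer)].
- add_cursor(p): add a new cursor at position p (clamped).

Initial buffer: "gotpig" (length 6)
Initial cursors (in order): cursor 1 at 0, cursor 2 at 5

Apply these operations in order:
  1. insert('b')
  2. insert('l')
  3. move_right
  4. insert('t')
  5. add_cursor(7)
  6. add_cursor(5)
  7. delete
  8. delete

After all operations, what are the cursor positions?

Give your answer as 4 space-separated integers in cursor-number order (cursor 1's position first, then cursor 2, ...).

Answer: 1 4 1 1

Derivation:
After op 1 (insert('b')): buffer="bgotpibg" (len 8), cursors c1@1 c2@7, authorship 1.....2.
After op 2 (insert('l')): buffer="blgotpiblg" (len 10), cursors c1@2 c2@9, authorship 11.....22.
After op 3 (move_right): buffer="blgotpiblg" (len 10), cursors c1@3 c2@10, authorship 11.....22.
After op 4 (insert('t')): buffer="blgtotpiblgt" (len 12), cursors c1@4 c2@12, authorship 11.1....22.2
After op 5 (add_cursor(7)): buffer="blgtotpiblgt" (len 12), cursors c1@4 c3@7 c2@12, authorship 11.1....22.2
After op 6 (add_cursor(5)): buffer="blgtotpiblgt" (len 12), cursors c1@4 c4@5 c3@7 c2@12, authorship 11.1....22.2
After op 7 (delete): buffer="blgtiblg" (len 8), cursors c1@3 c4@3 c3@4 c2@8, authorship 11...22.
After op 8 (delete): buffer="bibl" (len 4), cursors c1@1 c3@1 c4@1 c2@4, authorship 1.22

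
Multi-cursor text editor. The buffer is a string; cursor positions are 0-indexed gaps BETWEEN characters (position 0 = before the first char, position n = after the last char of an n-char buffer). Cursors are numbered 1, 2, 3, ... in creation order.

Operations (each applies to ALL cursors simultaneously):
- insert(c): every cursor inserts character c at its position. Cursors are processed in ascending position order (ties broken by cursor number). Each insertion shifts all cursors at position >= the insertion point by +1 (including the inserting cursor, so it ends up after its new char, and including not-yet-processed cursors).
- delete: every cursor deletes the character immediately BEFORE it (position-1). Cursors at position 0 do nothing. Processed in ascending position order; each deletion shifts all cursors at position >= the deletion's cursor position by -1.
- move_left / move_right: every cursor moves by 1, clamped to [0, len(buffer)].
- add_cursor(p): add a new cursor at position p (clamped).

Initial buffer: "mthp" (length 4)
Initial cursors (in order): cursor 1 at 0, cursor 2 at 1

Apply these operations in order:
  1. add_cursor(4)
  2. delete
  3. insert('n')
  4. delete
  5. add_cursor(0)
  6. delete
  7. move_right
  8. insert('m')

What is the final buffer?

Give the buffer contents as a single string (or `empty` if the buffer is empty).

After op 1 (add_cursor(4)): buffer="mthp" (len 4), cursors c1@0 c2@1 c3@4, authorship ....
After op 2 (delete): buffer="th" (len 2), cursors c1@0 c2@0 c3@2, authorship ..
After op 3 (insert('n')): buffer="nnthn" (len 5), cursors c1@2 c2@2 c3@5, authorship 12..3
After op 4 (delete): buffer="th" (len 2), cursors c1@0 c2@0 c3@2, authorship ..
After op 5 (add_cursor(0)): buffer="th" (len 2), cursors c1@0 c2@0 c4@0 c3@2, authorship ..
After op 6 (delete): buffer="t" (len 1), cursors c1@0 c2@0 c4@0 c3@1, authorship .
After op 7 (move_right): buffer="t" (len 1), cursors c1@1 c2@1 c3@1 c4@1, authorship .
After op 8 (insert('m')): buffer="tmmmm" (len 5), cursors c1@5 c2@5 c3@5 c4@5, authorship .1234

Answer: tmmmm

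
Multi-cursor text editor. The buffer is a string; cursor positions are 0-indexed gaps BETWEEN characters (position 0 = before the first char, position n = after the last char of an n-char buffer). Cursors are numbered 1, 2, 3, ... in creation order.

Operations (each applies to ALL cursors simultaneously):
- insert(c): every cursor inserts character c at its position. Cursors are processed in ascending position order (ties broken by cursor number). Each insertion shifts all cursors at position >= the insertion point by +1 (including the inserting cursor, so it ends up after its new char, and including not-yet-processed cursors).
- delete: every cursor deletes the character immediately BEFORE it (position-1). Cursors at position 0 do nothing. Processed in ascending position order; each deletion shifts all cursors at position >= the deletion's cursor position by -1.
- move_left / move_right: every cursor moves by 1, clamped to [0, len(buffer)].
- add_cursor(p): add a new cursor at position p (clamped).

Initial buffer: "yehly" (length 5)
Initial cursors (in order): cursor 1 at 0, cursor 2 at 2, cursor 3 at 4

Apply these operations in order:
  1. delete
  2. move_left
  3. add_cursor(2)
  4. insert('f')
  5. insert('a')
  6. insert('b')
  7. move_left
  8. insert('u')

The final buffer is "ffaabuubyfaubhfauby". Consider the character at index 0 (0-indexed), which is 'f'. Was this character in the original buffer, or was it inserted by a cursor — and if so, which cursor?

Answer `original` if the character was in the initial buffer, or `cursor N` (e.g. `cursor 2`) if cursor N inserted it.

After op 1 (delete): buffer="yhy" (len 3), cursors c1@0 c2@1 c3@2, authorship ...
After op 2 (move_left): buffer="yhy" (len 3), cursors c1@0 c2@0 c3@1, authorship ...
After op 3 (add_cursor(2)): buffer="yhy" (len 3), cursors c1@0 c2@0 c3@1 c4@2, authorship ...
After op 4 (insert('f')): buffer="ffyfhfy" (len 7), cursors c1@2 c2@2 c3@4 c4@6, authorship 12.3.4.
After op 5 (insert('a')): buffer="ffaayfahfay" (len 11), cursors c1@4 c2@4 c3@7 c4@10, authorship 1212.33.44.
After op 6 (insert('b')): buffer="ffaabbyfabhfaby" (len 15), cursors c1@6 c2@6 c3@10 c4@14, authorship 121212.333.444.
After op 7 (move_left): buffer="ffaabbyfabhfaby" (len 15), cursors c1@5 c2@5 c3@9 c4@13, authorship 121212.333.444.
After op 8 (insert('u')): buffer="ffaabuubyfaubhfauby" (len 19), cursors c1@7 c2@7 c3@12 c4@17, authorship 12121122.3333.4444.
Authorship (.=original, N=cursor N): 1 2 1 2 1 1 2 2 . 3 3 3 3 . 4 4 4 4 .
Index 0: author = 1

Answer: cursor 1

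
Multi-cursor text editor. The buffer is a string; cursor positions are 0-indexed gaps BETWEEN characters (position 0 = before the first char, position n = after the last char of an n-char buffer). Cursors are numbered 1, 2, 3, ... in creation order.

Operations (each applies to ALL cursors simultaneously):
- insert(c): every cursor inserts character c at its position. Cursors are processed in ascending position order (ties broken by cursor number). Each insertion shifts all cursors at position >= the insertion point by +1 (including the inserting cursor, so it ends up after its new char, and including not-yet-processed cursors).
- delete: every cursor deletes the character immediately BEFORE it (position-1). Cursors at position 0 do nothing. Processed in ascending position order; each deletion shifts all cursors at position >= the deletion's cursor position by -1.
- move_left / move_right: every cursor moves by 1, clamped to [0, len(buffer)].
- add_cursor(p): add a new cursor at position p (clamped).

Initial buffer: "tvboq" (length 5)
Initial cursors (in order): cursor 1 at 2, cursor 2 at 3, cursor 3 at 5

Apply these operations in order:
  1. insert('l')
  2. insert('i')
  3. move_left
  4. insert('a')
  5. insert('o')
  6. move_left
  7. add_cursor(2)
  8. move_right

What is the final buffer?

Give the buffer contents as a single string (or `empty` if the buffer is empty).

After op 1 (insert('l')): buffer="tvlbloql" (len 8), cursors c1@3 c2@5 c3@8, authorship ..1.2..3
After op 2 (insert('i')): buffer="tvliblioqli" (len 11), cursors c1@4 c2@7 c3@11, authorship ..11.22..33
After op 3 (move_left): buffer="tvliblioqli" (len 11), cursors c1@3 c2@6 c3@10, authorship ..11.22..33
After op 4 (insert('a')): buffer="tvlaiblaioqlai" (len 14), cursors c1@4 c2@8 c3@13, authorship ..111.222..333
After op 5 (insert('o')): buffer="tvlaoiblaoioqlaoi" (len 17), cursors c1@5 c2@10 c3@16, authorship ..1111.2222..3333
After op 6 (move_left): buffer="tvlaoiblaoioqlaoi" (len 17), cursors c1@4 c2@9 c3@15, authorship ..1111.2222..3333
After op 7 (add_cursor(2)): buffer="tvlaoiblaoioqlaoi" (len 17), cursors c4@2 c1@4 c2@9 c3@15, authorship ..1111.2222..3333
After op 8 (move_right): buffer="tvlaoiblaoioqlaoi" (len 17), cursors c4@3 c1@5 c2@10 c3@16, authorship ..1111.2222..3333

Answer: tvlaoiblaoioqlaoi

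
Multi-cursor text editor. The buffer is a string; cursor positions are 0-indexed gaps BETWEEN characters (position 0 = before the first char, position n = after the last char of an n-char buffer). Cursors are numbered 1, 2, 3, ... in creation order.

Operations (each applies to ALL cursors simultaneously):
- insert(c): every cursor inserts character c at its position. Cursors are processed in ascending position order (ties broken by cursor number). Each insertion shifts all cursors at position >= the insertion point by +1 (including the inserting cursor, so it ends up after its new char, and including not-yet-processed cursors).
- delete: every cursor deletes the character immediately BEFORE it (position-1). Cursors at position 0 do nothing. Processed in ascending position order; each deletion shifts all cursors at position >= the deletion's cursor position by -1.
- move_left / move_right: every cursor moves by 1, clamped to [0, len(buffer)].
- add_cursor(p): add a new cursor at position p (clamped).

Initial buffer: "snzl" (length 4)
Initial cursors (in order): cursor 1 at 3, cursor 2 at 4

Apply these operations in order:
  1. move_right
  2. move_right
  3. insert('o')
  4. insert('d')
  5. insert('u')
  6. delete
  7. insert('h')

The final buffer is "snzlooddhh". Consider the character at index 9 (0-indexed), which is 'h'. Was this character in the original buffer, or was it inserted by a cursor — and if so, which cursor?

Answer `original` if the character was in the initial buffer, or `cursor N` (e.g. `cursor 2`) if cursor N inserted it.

After op 1 (move_right): buffer="snzl" (len 4), cursors c1@4 c2@4, authorship ....
After op 2 (move_right): buffer="snzl" (len 4), cursors c1@4 c2@4, authorship ....
After op 3 (insert('o')): buffer="snzloo" (len 6), cursors c1@6 c2@6, authorship ....12
After op 4 (insert('d')): buffer="snzloodd" (len 8), cursors c1@8 c2@8, authorship ....1212
After op 5 (insert('u')): buffer="snzloodduu" (len 10), cursors c1@10 c2@10, authorship ....121212
After op 6 (delete): buffer="snzloodd" (len 8), cursors c1@8 c2@8, authorship ....1212
After op 7 (insert('h')): buffer="snzlooddhh" (len 10), cursors c1@10 c2@10, authorship ....121212
Authorship (.=original, N=cursor N): . . . . 1 2 1 2 1 2
Index 9: author = 2

Answer: cursor 2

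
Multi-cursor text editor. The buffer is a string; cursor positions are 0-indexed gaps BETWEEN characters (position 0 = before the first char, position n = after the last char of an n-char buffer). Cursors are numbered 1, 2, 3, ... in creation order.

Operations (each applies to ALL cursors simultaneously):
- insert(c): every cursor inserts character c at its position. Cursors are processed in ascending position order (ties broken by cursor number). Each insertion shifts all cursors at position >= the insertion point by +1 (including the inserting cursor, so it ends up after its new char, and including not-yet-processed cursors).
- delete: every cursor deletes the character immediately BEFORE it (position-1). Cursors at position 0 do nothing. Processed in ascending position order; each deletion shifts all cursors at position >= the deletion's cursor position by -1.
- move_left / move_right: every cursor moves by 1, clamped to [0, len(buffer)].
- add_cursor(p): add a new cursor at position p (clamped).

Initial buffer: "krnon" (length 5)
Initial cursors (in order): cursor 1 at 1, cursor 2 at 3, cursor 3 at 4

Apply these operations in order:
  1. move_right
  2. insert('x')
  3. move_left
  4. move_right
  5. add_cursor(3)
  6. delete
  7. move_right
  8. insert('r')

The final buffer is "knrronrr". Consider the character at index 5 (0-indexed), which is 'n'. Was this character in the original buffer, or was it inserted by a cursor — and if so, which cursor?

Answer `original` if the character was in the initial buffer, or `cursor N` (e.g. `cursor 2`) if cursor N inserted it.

After op 1 (move_right): buffer="krnon" (len 5), cursors c1@2 c2@4 c3@5, authorship .....
After op 2 (insert('x')): buffer="krxnoxnx" (len 8), cursors c1@3 c2@6 c3@8, authorship ..1..2.3
After op 3 (move_left): buffer="krxnoxnx" (len 8), cursors c1@2 c2@5 c3@7, authorship ..1..2.3
After op 4 (move_right): buffer="krxnoxnx" (len 8), cursors c1@3 c2@6 c3@8, authorship ..1..2.3
After op 5 (add_cursor(3)): buffer="krxnoxnx" (len 8), cursors c1@3 c4@3 c2@6 c3@8, authorship ..1..2.3
After op 6 (delete): buffer="knon" (len 4), cursors c1@1 c4@1 c2@3 c3@4, authorship ....
After op 7 (move_right): buffer="knon" (len 4), cursors c1@2 c4@2 c2@4 c3@4, authorship ....
After op 8 (insert('r')): buffer="knrronrr" (len 8), cursors c1@4 c4@4 c2@8 c3@8, authorship ..14..23
Authorship (.=original, N=cursor N): . . 1 4 . . 2 3
Index 5: author = original

Answer: original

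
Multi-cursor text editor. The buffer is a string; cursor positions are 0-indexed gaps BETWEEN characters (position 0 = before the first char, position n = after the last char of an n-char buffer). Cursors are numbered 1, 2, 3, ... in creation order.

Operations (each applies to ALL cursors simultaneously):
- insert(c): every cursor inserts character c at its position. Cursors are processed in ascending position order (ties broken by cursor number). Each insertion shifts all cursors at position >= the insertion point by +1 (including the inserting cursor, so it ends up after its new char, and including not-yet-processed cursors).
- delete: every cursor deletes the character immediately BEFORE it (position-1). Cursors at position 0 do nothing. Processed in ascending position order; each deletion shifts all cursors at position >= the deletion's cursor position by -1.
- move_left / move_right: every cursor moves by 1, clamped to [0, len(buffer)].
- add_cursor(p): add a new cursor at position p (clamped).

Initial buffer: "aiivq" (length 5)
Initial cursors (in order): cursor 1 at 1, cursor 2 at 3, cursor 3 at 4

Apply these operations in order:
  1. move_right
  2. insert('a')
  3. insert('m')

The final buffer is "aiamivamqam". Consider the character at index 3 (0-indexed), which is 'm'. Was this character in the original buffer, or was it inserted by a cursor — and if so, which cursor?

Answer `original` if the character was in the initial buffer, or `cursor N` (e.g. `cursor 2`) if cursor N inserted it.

Answer: cursor 1

Derivation:
After op 1 (move_right): buffer="aiivq" (len 5), cursors c1@2 c2@4 c3@5, authorship .....
After op 2 (insert('a')): buffer="aiaivaqa" (len 8), cursors c1@3 c2@6 c3@8, authorship ..1..2.3
After op 3 (insert('m')): buffer="aiamivamqam" (len 11), cursors c1@4 c2@8 c3@11, authorship ..11..22.33
Authorship (.=original, N=cursor N): . . 1 1 . . 2 2 . 3 3
Index 3: author = 1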